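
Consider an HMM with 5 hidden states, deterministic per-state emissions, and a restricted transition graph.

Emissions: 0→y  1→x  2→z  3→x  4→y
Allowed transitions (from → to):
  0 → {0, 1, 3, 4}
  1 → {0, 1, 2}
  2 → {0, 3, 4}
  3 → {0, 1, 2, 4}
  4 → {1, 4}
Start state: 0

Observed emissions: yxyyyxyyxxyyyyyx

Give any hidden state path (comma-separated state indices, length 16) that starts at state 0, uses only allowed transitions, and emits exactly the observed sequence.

  pos 0: y in {0,4}, choose 0; start
  pos 1: x in {1,3}, choose 1; 0->1 ok
  pos 2: y in {0,4}, choose 0; 1->0 ok
  pos 3: y in {0,4}, choose 0; 0->0 ok
  pos 4: y in {0,4}, choose 0; 0->0 ok
  pos 5: x in {1,3}, choose 1; 0->1 ok
  pos 6: y in {0,4}, choose 0; 1->0 ok
  pos 7: y in {0,4}, choose 0; 0->0 ok
  pos 8: x in {1,3}, choose 3; 0->3 ok
  pos 9: x in {1,3}, choose 1; 3->1 ok
  pos 10: y in {0,4}, choose 0; 1->0 ok
  pos 11: y in {0,4}, choose 4; 0->4 ok
  pos 12: y in {0,4}, choose 4; 4->4 ok
  pos 13: y in {0,4}, choose 4; 4->4 ok
  pos 14: y in {0,4}, choose 4; 4->4 ok
  pos 15: x in {1,3}, choose 1; 4->1 ok

0,1,0,0,0,1,0,0,3,1,0,4,4,4,4,1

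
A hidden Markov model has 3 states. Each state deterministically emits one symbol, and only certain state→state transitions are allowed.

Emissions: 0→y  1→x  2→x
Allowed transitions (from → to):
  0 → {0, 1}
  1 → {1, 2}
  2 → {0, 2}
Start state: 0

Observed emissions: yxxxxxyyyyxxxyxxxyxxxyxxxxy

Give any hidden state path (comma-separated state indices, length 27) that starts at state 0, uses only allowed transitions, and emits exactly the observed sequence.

  0: obs=y cand={0} pick 0 [start]
  1: obs=x cand={1,2} pick 1 [0->1 ok]
  2: obs=x cand={1,2} pick 1 [1->1 ok]
  3: obs=x cand={1,2} pick 1 [1->1 ok]
  4: obs=x cand={1,2} pick 2 [1->2 ok]
  5: obs=x cand={1,2} pick 2 [2->2 ok]
  6: obs=y cand={0} pick 0 [2->0 ok]
  7: obs=y cand={0} pick 0 [0->0 ok]
  8: obs=y cand={0} pick 0 [0->0 ok]
  9: obs=y cand={0} pick 0 [0->0 ok]
  10: obs=x cand={1,2} pick 1 [0->1 ok]
  11: obs=x cand={1,2} pick 1 [1->1 ok]
  12: obs=x cand={1,2} pick 2 [1->2 ok]
  13: obs=y cand={0} pick 0 [2->0 ok]
  14: obs=x cand={1,2} pick 1 [0->1 ok]
  15: obs=x cand={1,2} pick 2 [1->2 ok]
  16: obs=x cand={1,2} pick 2 [2->2 ok]
  17: obs=y cand={0} pick 0 [2->0 ok]
  18: obs=x cand={1,2} pick 1 [0->1 ok]
  19: obs=x cand={1,2} pick 1 [1->1 ok]
  20: obs=x cand={1,2} pick 2 [1->2 ok]
  21: obs=y cand={0} pick 0 [2->0 ok]
  22: obs=x cand={1,2} pick 1 [0->1 ok]
  23: obs=x cand={1,2} pick 2 [1->2 ok]
  24: obs=x cand={1,2} pick 2 [2->2 ok]
  25: obs=x cand={1,2} pick 2 [2->2 ok]
  26: obs=y cand={0} pick 0 [2->0 ok]

0,1,1,1,2,2,0,0,0,0,1,1,2,0,1,2,2,0,1,1,2,0,1,2,2,2,0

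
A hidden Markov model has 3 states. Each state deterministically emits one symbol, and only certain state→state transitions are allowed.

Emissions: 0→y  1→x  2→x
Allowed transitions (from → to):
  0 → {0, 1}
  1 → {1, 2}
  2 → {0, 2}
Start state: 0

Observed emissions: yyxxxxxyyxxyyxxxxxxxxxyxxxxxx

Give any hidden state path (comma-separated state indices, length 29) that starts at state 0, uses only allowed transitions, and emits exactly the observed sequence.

0,0,1,1,1,2,2,0,0,1,2,0,0,1,1,1,1,1,1,1,2,2,0,1,1,2,2,2,2

  [0] y  {0}  => 0  start
  [1] y  {0}  => 0  0->0 ok
  [2] x  {1,2}  => 1  0->1 ok
  [3] x  {1,2}  => 1  1->1 ok
  [4] x  {1,2}  => 1  1->1 ok
  [5] x  {1,2}  => 2  1->2 ok
  [6] x  {1,2}  => 2  2->2 ok
  [7] y  {0}  => 0  2->0 ok
  [8] y  {0}  => 0  0->0 ok
  [9] x  {1,2}  => 1  0->1 ok
  [10] x  {1,2}  => 2  1->2 ok
  [11] y  {0}  => 0  2->0 ok
  [12] y  {0}  => 0  0->0 ok
  [13] x  {1,2}  => 1  0->1 ok
  [14] x  {1,2}  => 1  1->1 ok
  [15] x  {1,2}  => 1  1->1 ok
  [16] x  {1,2}  => 1  1->1 ok
  [17] x  {1,2}  => 1  1->1 ok
  [18] x  {1,2}  => 1  1->1 ok
  [19] x  {1,2}  => 1  1->1 ok
  [20] x  {1,2}  => 2  1->2 ok
  [21] x  {1,2}  => 2  2->2 ok
  [22] y  {0}  => 0  2->0 ok
  [23] x  {1,2}  => 1  0->1 ok
  [24] x  {1,2}  => 1  1->1 ok
  [25] x  {1,2}  => 2  1->2 ok
  [26] x  {1,2}  => 2  2->2 ok
  [27] x  {1,2}  => 2  2->2 ok
  [28] x  {1,2}  => 2  2->2 ok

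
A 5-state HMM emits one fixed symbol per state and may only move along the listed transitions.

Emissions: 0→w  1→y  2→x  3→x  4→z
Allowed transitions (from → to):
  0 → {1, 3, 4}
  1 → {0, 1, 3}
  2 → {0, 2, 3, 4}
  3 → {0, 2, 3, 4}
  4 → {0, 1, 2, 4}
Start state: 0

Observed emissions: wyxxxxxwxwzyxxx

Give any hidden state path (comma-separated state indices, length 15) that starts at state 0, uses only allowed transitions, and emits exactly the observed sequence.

0,1,3,2,2,2,3,0,3,0,4,1,3,3,3

  pos 0: w in {0}, choose 0; start
  pos 1: y in {1}, choose 1; 0->1 ok
  pos 2: x in {2,3}, choose 3; 1->3 ok
  pos 3: x in {2,3}, choose 2; 3->2 ok
  pos 4: x in {2,3}, choose 2; 2->2 ok
  pos 5: x in {2,3}, choose 2; 2->2 ok
  pos 6: x in {2,3}, choose 3; 2->3 ok
  pos 7: w in {0}, choose 0; 3->0 ok
  pos 8: x in {2,3}, choose 3; 0->3 ok
  pos 9: w in {0}, choose 0; 3->0 ok
  pos 10: z in {4}, choose 4; 0->4 ok
  pos 11: y in {1}, choose 1; 4->1 ok
  pos 12: x in {2,3}, choose 3; 1->3 ok
  pos 13: x in {2,3}, choose 3; 3->3 ok
  pos 14: x in {2,3}, choose 3; 3->3 ok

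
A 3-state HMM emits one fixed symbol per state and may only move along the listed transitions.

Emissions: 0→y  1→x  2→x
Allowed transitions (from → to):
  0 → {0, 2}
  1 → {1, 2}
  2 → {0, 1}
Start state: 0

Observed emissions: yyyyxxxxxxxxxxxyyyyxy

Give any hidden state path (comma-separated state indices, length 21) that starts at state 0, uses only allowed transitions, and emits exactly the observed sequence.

  [0] y  {0}  => 0  start
  [1] y  {0}  => 0  0->0 ok
  [2] y  {0}  => 0  0->0 ok
  [3] y  {0}  => 0  0->0 ok
  [4] x  {1,2}  => 2  0->2 ok
  [5] x  {1,2}  => 1  2->1 ok
  [6] x  {1,2}  => 1  1->1 ok
  [7] x  {1,2}  => 2  1->2 ok
  [8] x  {1,2}  => 1  2->1 ok
  [9] x  {1,2}  => 1  1->1 ok
  [10] x  {1,2}  => 2  1->2 ok
  [11] x  {1,2}  => 1  2->1 ok
  [12] x  {1,2}  => 1  1->1 ok
  [13] x  {1,2}  => 1  1->1 ok
  [14] x  {1,2}  => 2  1->2 ok
  [15] y  {0}  => 0  2->0 ok
  [16] y  {0}  => 0  0->0 ok
  [17] y  {0}  => 0  0->0 ok
  [18] y  {0}  => 0  0->0 ok
  [19] x  {1,2}  => 2  0->2 ok
  [20] y  {0}  => 0  2->0 ok

0,0,0,0,2,1,1,2,1,1,2,1,1,1,2,0,0,0,0,2,0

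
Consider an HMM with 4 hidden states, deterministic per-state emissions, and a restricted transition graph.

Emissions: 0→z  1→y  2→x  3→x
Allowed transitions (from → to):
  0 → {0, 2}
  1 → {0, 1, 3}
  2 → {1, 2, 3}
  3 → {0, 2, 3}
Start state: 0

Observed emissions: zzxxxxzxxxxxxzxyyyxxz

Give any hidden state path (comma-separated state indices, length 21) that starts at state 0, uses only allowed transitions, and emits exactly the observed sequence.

  [0] z  {0}  => 0  start
  [1] z  {0}  => 0  0->0 ok
  [2] x  {2,3}  => 2  0->2 ok
  [3] x  {2,3}  => 2  2->2 ok
  [4] x  {2,3}  => 3  2->3 ok
  [5] x  {2,3}  => 3  3->3 ok
  [6] z  {0}  => 0  3->0 ok
  [7] x  {2,3}  => 2  0->2 ok
  [8] x  {2,3}  => 2  2->2 ok
  [9] x  {2,3}  => 3  2->3 ok
  [10] x  {2,3}  => 2  3->2 ok
  [11] x  {2,3}  => 2  2->2 ok
  [12] x  {2,3}  => 3  2->3 ok
  [13] z  {0}  => 0  3->0 ok
  [14] x  {2,3}  => 2  0->2 ok
  [15] y  {1}  => 1  2->1 ok
  [16] y  {1}  => 1  1->1 ok
  [17] y  {1}  => 1  1->1 ok
  [18] x  {2,3}  => 3  1->3 ok
  [19] x  {2,3}  => 3  3->3 ok
  [20] z  {0}  => 0  3->0 ok

0,0,2,2,3,3,0,2,2,3,2,2,3,0,2,1,1,1,3,3,0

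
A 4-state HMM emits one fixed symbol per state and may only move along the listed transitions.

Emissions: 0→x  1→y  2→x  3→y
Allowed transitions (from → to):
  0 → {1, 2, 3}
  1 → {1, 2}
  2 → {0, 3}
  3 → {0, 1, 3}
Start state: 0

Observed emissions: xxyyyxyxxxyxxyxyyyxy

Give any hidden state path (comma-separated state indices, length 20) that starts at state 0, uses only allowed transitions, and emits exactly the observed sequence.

  t0 'x' -> {0,2}, take 0 (start)
  t1 'x' -> {0,2}, take 2 (0->2 ok)
  t2 'y' -> {1,3}, take 3 (2->3 ok)
  t3 'y' -> {1,3}, take 3 (3->3 ok)
  t4 'y' -> {1,3}, take 1 (3->1 ok)
  t5 'x' -> {0,2}, take 2 (1->2 ok)
  t6 'y' -> {1,3}, take 3 (2->3 ok)
  t7 'x' -> {0,2}, take 0 (3->0 ok)
  t8 'x' -> {0,2}, take 2 (0->2 ok)
  t9 'x' -> {0,2}, take 0 (2->0 ok)
  t10 'y' -> {1,3}, take 1 (0->1 ok)
  t11 'x' -> {0,2}, take 2 (1->2 ok)
  t12 'x' -> {0,2}, take 0 (2->0 ok)
  t13 'y' -> {1,3}, take 3 (0->3 ok)
  t14 'x' -> {0,2}, take 0 (3->0 ok)
  t15 'y' -> {1,3}, take 3 (0->3 ok)
  t16 'y' -> {1,3}, take 1 (3->1 ok)
  t17 'y' -> {1,3}, take 1 (1->1 ok)
  t18 'x' -> {0,2}, take 2 (1->2 ok)
  t19 'y' -> {1,3}, take 3 (2->3 ok)

0,2,3,3,1,2,3,0,2,0,1,2,0,3,0,3,1,1,2,3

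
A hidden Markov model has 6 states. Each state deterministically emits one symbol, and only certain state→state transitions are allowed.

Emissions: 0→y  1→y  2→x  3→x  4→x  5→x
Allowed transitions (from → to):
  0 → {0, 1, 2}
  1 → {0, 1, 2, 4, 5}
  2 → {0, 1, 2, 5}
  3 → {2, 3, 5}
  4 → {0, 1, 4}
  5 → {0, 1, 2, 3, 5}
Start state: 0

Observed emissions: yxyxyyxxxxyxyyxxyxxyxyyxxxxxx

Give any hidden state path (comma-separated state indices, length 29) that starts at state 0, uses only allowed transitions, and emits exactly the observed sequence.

  [0] y  {0,1}  => 0  start
  [1] x  {2,3,4,5}  => 2  0->2 ok
  [2] y  {0,1}  => 0  2->0 ok
  [3] x  {2,3,4,5}  => 2  0->2 ok
  [4] y  {0,1}  => 1  2->1 ok
  [5] y  {0,1}  => 0  1->0 ok
  [6] x  {2,3,4,5}  => 2  0->2 ok
  [7] x  {2,3,4,5}  => 5  2->5 ok
  [8] x  {2,3,4,5}  => 3  5->3 ok
  [9] x  {2,3,4,5}  => 5  3->5 ok
  [10] y  {0,1}  => 0  5->0 ok
  [11] x  {2,3,4,5}  => 2  0->2 ok
  [12] y  {0,1}  => 0  2->0 ok
  [13] y  {0,1}  => 1  0->1 ok
  [14] x  {2,3,4,5}  => 5  1->5 ok
  [15] x  {2,3,4,5}  => 5  5->5 ok
  [16] y  {0,1}  => 0  5->0 ok
  [17] x  {2,3,4,5}  => 2  0->2 ok
  [18] x  {2,3,4,5}  => 2  2->2 ok
  [19] y  {0,1}  => 1  2->1 ok
  [20] x  {2,3,4,5}  => 5  1->5 ok
  [21] y  {0,1}  => 0  5->0 ok
  [22] y  {0,1}  => 0  0->0 ok
  [23] x  {2,3,4,5}  => 2  0->2 ok
  [24] x  {2,3,4,5}  => 5  2->5 ok
  [25] x  {2,3,4,5}  => 2  5->2 ok
  [26] x  {2,3,4,5}  => 2  2->2 ok
  [27] x  {2,3,4,5}  => 5  2->5 ok
  [28] x  {2,3,4,5}  => 3  5->3 ok

0,2,0,2,1,0,2,5,3,5,0,2,0,1,5,5,0,2,2,1,5,0,0,2,5,2,2,5,3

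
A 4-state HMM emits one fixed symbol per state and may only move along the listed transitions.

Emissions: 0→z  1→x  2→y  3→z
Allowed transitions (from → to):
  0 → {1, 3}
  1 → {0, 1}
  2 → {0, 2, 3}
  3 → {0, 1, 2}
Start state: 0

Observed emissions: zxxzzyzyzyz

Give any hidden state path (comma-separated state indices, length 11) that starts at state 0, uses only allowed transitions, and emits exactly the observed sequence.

0,1,1,0,3,2,3,2,3,2,0

  0: obs=z cand={0,3} pick 0 [start]
  1: obs=x cand={1} pick 1 [0->1 ok]
  2: obs=x cand={1} pick 1 [1->1 ok]
  3: obs=z cand={0,3} pick 0 [1->0 ok]
  4: obs=z cand={0,3} pick 3 [0->3 ok]
  5: obs=y cand={2} pick 2 [3->2 ok]
  6: obs=z cand={0,3} pick 3 [2->3 ok]
  7: obs=y cand={2} pick 2 [3->2 ok]
  8: obs=z cand={0,3} pick 3 [2->3 ok]
  9: obs=y cand={2} pick 2 [3->2 ok]
  10: obs=z cand={0,3} pick 0 [2->0 ok]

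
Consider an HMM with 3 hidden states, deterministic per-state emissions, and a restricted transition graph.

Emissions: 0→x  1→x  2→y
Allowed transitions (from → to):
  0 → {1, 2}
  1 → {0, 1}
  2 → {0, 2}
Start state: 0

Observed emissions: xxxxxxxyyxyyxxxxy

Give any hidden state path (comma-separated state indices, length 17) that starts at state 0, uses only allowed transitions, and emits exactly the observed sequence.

  0: obs=x cand={0,1} pick 0 [start]
  1: obs=x cand={0,1} pick 1 [0->1 ok]
  2: obs=x cand={0,1} pick 0 [1->0 ok]
  3: obs=x cand={0,1} pick 1 [0->1 ok]
  4: obs=x cand={0,1} pick 1 [1->1 ok]
  5: obs=x cand={0,1} pick 1 [1->1 ok]
  6: obs=x cand={0,1} pick 0 [1->0 ok]
  7: obs=y cand={2} pick 2 [0->2 ok]
  8: obs=y cand={2} pick 2 [2->2 ok]
  9: obs=x cand={0,1} pick 0 [2->0 ok]
  10: obs=y cand={2} pick 2 [0->2 ok]
  11: obs=y cand={2} pick 2 [2->2 ok]
  12: obs=x cand={0,1} pick 0 [2->0 ok]
  13: obs=x cand={0,1} pick 1 [0->1 ok]
  14: obs=x cand={0,1} pick 1 [1->1 ok]
  15: obs=x cand={0,1} pick 0 [1->0 ok]
  16: obs=y cand={2} pick 2 [0->2 ok]

0,1,0,1,1,1,0,2,2,0,2,2,0,1,1,0,2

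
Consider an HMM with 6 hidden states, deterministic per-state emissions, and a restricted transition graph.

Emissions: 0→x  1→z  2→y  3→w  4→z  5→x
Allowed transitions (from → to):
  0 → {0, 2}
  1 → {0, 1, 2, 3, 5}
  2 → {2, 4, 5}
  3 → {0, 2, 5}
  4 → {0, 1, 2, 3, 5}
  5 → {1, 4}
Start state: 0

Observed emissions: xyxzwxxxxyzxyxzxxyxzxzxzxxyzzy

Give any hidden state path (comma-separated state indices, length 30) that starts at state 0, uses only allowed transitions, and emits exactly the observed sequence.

  t0 'x' -> {0,5}, take 0 (start)
  t1 'y' -> {2}, take 2 (0->2 ok)
  t2 'x' -> {0,5}, take 5 (2->5 ok)
  t3 'z' -> {1,4}, take 1 (5->1 ok)
  t4 'w' -> {3}, take 3 (1->3 ok)
  t5 'x' -> {0,5}, take 0 (3->0 ok)
  t6 'x' -> {0,5}, take 0 (0->0 ok)
  t7 'x' -> {0,5}, take 0 (0->0 ok)
  t8 'x' -> {0,5}, take 0 (0->0 ok)
  t9 'y' -> {2}, take 2 (0->2 ok)
  t10 'z' -> {1,4}, take 4 (2->4 ok)
  t11 'x' -> {0,5}, take 0 (4->0 ok)
  t12 'y' -> {2}, take 2 (0->2 ok)
  t13 'x' -> {0,5}, take 5 (2->5 ok)
  t14 'z' -> {1,4}, take 1 (5->1 ok)
  t15 'x' -> {0,5}, take 0 (1->0 ok)
  t16 'x' -> {0,5}, take 0 (0->0 ok)
  t17 'y' -> {2}, take 2 (0->2 ok)
  t18 'x' -> {0,5}, take 5 (2->5 ok)
  t19 'z' -> {1,4}, take 1 (5->1 ok)
  t20 'x' -> {0,5}, take 5 (1->5 ok)
  t21 'z' -> {1,4}, take 4 (5->4 ok)
  t22 'x' -> {0,5}, take 5 (4->5 ok)
  t23 'z' -> {1,4}, take 1 (5->1 ok)
  t24 'x' -> {0,5}, take 0 (1->0 ok)
  t25 'x' -> {0,5}, take 0 (0->0 ok)
  t26 'y' -> {2}, take 2 (0->2 ok)
  t27 'z' -> {1,4}, take 4 (2->4 ok)
  t28 'z' -> {1,4}, take 1 (4->1 ok)
  t29 'y' -> {2}, take 2 (1->2 ok)

0,2,5,1,3,0,0,0,0,2,4,0,2,5,1,0,0,2,5,1,5,4,5,1,0,0,2,4,1,2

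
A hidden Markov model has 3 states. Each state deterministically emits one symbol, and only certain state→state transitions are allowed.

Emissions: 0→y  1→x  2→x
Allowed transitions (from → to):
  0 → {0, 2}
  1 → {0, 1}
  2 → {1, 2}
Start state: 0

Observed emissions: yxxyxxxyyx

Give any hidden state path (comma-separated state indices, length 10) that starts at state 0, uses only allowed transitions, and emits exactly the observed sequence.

  pos 0: y in {0}, choose 0; start
  pos 1: x in {1,2}, choose 2; 0->2 ok
  pos 2: x in {1,2}, choose 1; 2->1 ok
  pos 3: y in {0}, choose 0; 1->0 ok
  pos 4: x in {1,2}, choose 2; 0->2 ok
  pos 5: x in {1,2}, choose 2; 2->2 ok
  pos 6: x in {1,2}, choose 1; 2->1 ok
  pos 7: y in {0}, choose 0; 1->0 ok
  pos 8: y in {0}, choose 0; 0->0 ok
  pos 9: x in {1,2}, choose 2; 0->2 ok

0,2,1,0,2,2,1,0,0,2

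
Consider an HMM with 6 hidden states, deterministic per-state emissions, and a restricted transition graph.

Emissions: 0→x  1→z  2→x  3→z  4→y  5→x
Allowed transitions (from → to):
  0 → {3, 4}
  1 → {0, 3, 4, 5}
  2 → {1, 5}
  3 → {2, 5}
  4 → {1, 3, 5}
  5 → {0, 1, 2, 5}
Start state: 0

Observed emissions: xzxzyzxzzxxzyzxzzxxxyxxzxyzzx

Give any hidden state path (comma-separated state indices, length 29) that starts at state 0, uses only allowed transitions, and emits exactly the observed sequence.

0,3,2,1,4,3,2,1,3,5,2,1,4,1,5,1,3,2,5,0,4,5,5,1,0,4,1,3,2

  [0] x  {0,2,5}  => 0  start
  [1] z  {1,3}  => 3  0->3 ok
  [2] x  {0,2,5}  => 2  3->2 ok
  [3] z  {1,3}  => 1  2->1 ok
  [4] y  {4}  => 4  1->4 ok
  [5] z  {1,3}  => 3  4->3 ok
  [6] x  {0,2,5}  => 2  3->2 ok
  [7] z  {1,3}  => 1  2->1 ok
  [8] z  {1,3}  => 3  1->3 ok
  [9] x  {0,2,5}  => 5  3->5 ok
  [10] x  {0,2,5}  => 2  5->2 ok
  [11] z  {1,3}  => 1  2->1 ok
  [12] y  {4}  => 4  1->4 ok
  [13] z  {1,3}  => 1  4->1 ok
  [14] x  {0,2,5}  => 5  1->5 ok
  [15] z  {1,3}  => 1  5->1 ok
  [16] z  {1,3}  => 3  1->3 ok
  [17] x  {0,2,5}  => 2  3->2 ok
  [18] x  {0,2,5}  => 5  2->5 ok
  [19] x  {0,2,5}  => 0  5->0 ok
  [20] y  {4}  => 4  0->4 ok
  [21] x  {0,2,5}  => 5  4->5 ok
  [22] x  {0,2,5}  => 5  5->5 ok
  [23] z  {1,3}  => 1  5->1 ok
  [24] x  {0,2,5}  => 0  1->0 ok
  [25] y  {4}  => 4  0->4 ok
  [26] z  {1,3}  => 1  4->1 ok
  [27] z  {1,3}  => 3  1->3 ok
  [28] x  {0,2,5}  => 2  3->2 ok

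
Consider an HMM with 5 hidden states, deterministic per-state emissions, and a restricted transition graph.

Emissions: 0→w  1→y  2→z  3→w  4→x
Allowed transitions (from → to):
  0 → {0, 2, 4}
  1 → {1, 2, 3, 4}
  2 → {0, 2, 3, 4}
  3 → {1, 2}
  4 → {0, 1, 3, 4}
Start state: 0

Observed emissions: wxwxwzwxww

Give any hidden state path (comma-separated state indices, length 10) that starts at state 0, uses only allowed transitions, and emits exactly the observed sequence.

0,4,0,4,3,2,0,4,0,0

  pos 0: w in {0,3}, choose 0; start
  pos 1: x in {4}, choose 4; 0->4 ok
  pos 2: w in {0,3}, choose 0; 4->0 ok
  pos 3: x in {4}, choose 4; 0->4 ok
  pos 4: w in {0,3}, choose 3; 4->3 ok
  pos 5: z in {2}, choose 2; 3->2 ok
  pos 6: w in {0,3}, choose 0; 2->0 ok
  pos 7: x in {4}, choose 4; 0->4 ok
  pos 8: w in {0,3}, choose 0; 4->0 ok
  pos 9: w in {0,3}, choose 0; 0->0 ok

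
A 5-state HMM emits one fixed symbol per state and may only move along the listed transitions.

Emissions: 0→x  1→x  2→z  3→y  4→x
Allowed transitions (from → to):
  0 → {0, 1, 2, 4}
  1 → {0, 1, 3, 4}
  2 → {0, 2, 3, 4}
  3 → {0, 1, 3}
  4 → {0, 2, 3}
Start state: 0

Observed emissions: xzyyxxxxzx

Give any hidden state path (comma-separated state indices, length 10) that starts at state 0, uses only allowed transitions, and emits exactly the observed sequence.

0,2,3,3,1,0,0,0,2,0

  pos 0: x in {0,1,4}, choose 0; start
  pos 1: z in {2}, choose 2; 0->2 ok
  pos 2: y in {3}, choose 3; 2->3 ok
  pos 3: y in {3}, choose 3; 3->3 ok
  pos 4: x in {0,1,4}, choose 1; 3->1 ok
  pos 5: x in {0,1,4}, choose 0; 1->0 ok
  pos 6: x in {0,1,4}, choose 0; 0->0 ok
  pos 7: x in {0,1,4}, choose 0; 0->0 ok
  pos 8: z in {2}, choose 2; 0->2 ok
  pos 9: x in {0,1,4}, choose 0; 2->0 ok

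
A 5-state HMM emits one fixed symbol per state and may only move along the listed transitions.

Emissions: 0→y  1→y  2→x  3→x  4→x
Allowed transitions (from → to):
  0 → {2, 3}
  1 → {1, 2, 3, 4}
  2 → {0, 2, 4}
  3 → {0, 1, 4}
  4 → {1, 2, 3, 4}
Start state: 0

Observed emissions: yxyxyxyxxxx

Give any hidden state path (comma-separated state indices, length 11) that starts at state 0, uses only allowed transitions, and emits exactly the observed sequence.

  0: obs=y cand={0,1} pick 0 [start]
  1: obs=x cand={2,3,4} pick 3 [0->3 ok]
  2: obs=y cand={0,1} pick 1 [3->1 ok]
  3: obs=x cand={2,3,4} pick 2 [1->2 ok]
  4: obs=y cand={0,1} pick 0 [2->0 ok]
  5: obs=x cand={2,3,4} pick 3 [0->3 ok]
  6: obs=y cand={0,1} pick 0 [3->0 ok]
  7: obs=x cand={2,3,4} pick 3 [0->3 ok]
  8: obs=x cand={2,3,4} pick 4 [3->4 ok]
  9: obs=x cand={2,3,4} pick 4 [4->4 ok]
  10: obs=x cand={2,3,4} pick 2 [4->2 ok]

0,3,1,2,0,3,0,3,4,4,2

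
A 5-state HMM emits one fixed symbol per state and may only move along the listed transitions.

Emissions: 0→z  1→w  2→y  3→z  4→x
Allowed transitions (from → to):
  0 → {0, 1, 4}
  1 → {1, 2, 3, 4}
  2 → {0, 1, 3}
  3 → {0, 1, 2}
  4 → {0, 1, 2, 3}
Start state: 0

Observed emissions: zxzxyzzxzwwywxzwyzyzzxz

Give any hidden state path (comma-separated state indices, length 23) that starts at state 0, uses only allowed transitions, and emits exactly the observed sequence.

  pos 0: z in {0,3}, choose 0; start
  pos 1: x in {4}, choose 4; 0->4 ok
  pos 2: z in {0,3}, choose 0; 4->0 ok
  pos 3: x in {4}, choose 4; 0->4 ok
  pos 4: y in {2}, choose 2; 4->2 ok
  pos 5: z in {0,3}, choose 3; 2->3 ok
  pos 6: z in {0,3}, choose 0; 3->0 ok
  pos 7: x in {4}, choose 4; 0->4 ok
  pos 8: z in {0,3}, choose 3; 4->3 ok
  pos 9: w in {1}, choose 1; 3->1 ok
  pos 10: w in {1}, choose 1; 1->1 ok
  pos 11: y in {2}, choose 2; 1->2 ok
  pos 12: w in {1}, choose 1; 2->1 ok
  pos 13: x in {4}, choose 4; 1->4 ok
  pos 14: z in {0,3}, choose 3; 4->3 ok
  pos 15: w in {1}, choose 1; 3->1 ok
  pos 16: y in {2}, choose 2; 1->2 ok
  pos 17: z in {0,3}, choose 3; 2->3 ok
  pos 18: y in {2}, choose 2; 3->2 ok
  pos 19: z in {0,3}, choose 3; 2->3 ok
  pos 20: z in {0,3}, choose 0; 3->0 ok
  pos 21: x in {4}, choose 4; 0->4 ok
  pos 22: z in {0,3}, choose 3; 4->3 ok

0,4,0,4,2,3,0,4,3,1,1,2,1,4,3,1,2,3,2,3,0,4,3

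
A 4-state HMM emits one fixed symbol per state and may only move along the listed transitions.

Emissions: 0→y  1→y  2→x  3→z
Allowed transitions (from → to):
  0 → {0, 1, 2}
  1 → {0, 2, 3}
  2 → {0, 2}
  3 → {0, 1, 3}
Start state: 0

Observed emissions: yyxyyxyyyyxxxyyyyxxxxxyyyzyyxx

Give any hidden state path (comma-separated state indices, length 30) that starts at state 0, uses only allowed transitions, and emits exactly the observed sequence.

  pos 0: y in {0,1}, choose 0; start
  pos 1: y in {0,1}, choose 0; 0->0 ok
  pos 2: x in {2}, choose 2; 0->2 ok
  pos 3: y in {0,1}, choose 0; 2->0 ok
  pos 4: y in {0,1}, choose 0; 0->0 ok
  pos 5: x in {2}, choose 2; 0->2 ok
  pos 6: y in {0,1}, choose 0; 2->0 ok
  pos 7: y in {0,1}, choose 1; 0->1 ok
  pos 8: y in {0,1}, choose 0; 1->0 ok
  pos 9: y in {0,1}, choose 0; 0->0 ok
  pos 10: x in {2}, choose 2; 0->2 ok
  pos 11: x in {2}, choose 2; 2->2 ok
  pos 12: x in {2}, choose 2; 2->2 ok
  pos 13: y in {0,1}, choose 0; 2->0 ok
  pos 14: y in {0,1}, choose 1; 0->1 ok
  pos 15: y in {0,1}, choose 0; 1->0 ok
  pos 16: y in {0,1}, choose 0; 0->0 ok
  pos 17: x in {2}, choose 2; 0->2 ok
  pos 18: x in {2}, choose 2; 2->2 ok
  pos 19: x in {2}, choose 2; 2->2 ok
  pos 20: x in {2}, choose 2; 2->2 ok
  pos 21: x in {2}, choose 2; 2->2 ok
  pos 22: y in {0,1}, choose 0; 2->0 ok
  pos 23: y in {0,1}, choose 0; 0->0 ok
  pos 24: y in {0,1}, choose 1; 0->1 ok
  pos 25: z in {3}, choose 3; 1->3 ok
  pos 26: y in {0,1}, choose 0; 3->0 ok
  pos 27: y in {0,1}, choose 1; 0->1 ok
  pos 28: x in {2}, choose 2; 1->2 ok
  pos 29: x in {2}, choose 2; 2->2 ok

0,0,2,0,0,2,0,1,0,0,2,2,2,0,1,0,0,2,2,2,2,2,0,0,1,3,0,1,2,2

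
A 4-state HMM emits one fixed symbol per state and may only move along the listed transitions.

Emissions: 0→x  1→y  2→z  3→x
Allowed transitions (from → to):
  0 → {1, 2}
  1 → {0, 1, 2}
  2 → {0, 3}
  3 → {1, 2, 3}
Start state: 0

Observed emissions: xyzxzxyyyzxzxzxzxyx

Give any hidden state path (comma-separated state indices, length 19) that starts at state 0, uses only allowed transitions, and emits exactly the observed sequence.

  pos 0: x in {0,3}, choose 0; start
  pos 1: y in {1}, choose 1; 0->1 ok
  pos 2: z in {2}, choose 2; 1->2 ok
  pos 3: x in {0,3}, choose 0; 2->0 ok
  pos 4: z in {2}, choose 2; 0->2 ok
  pos 5: x in {0,3}, choose 0; 2->0 ok
  pos 6: y in {1}, choose 1; 0->1 ok
  pos 7: y in {1}, choose 1; 1->1 ok
  pos 8: y in {1}, choose 1; 1->1 ok
  pos 9: z in {2}, choose 2; 1->2 ok
  pos 10: x in {0,3}, choose 0; 2->0 ok
  pos 11: z in {2}, choose 2; 0->2 ok
  pos 12: x in {0,3}, choose 3; 2->3 ok
  pos 13: z in {2}, choose 2; 3->2 ok
  pos 14: x in {0,3}, choose 0; 2->0 ok
  pos 15: z in {2}, choose 2; 0->2 ok
  pos 16: x in {0,3}, choose 0; 2->0 ok
  pos 17: y in {1}, choose 1; 0->1 ok
  pos 18: x in {0,3}, choose 0; 1->0 ok

0,1,2,0,2,0,1,1,1,2,0,2,3,2,0,2,0,1,0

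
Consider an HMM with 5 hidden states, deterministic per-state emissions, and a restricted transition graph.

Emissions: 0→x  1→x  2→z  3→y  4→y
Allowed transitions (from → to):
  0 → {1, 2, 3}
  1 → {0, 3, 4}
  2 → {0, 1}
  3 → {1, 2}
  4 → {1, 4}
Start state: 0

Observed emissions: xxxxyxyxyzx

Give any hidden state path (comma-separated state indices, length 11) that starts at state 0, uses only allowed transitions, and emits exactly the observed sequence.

  0: obs=x cand={0,1} pick 0 [start]
  1: obs=x cand={0,1} pick 1 [0->1 ok]
  2: obs=x cand={0,1} pick 0 [1->0 ok]
  3: obs=x cand={0,1} pick 1 [0->1 ok]
  4: obs=y cand={3,4} pick 4 [1->4 ok]
  5: obs=x cand={0,1} pick 1 [4->1 ok]
  6: obs=y cand={3,4} pick 3 [1->3 ok]
  7: obs=x cand={0,1} pick 1 [3->1 ok]
  8: obs=y cand={3,4} pick 3 [1->3 ok]
  9: obs=z cand={2} pick 2 [3->2 ok]
  10: obs=x cand={0,1} pick 1 [2->1 ok]

0,1,0,1,4,1,3,1,3,2,1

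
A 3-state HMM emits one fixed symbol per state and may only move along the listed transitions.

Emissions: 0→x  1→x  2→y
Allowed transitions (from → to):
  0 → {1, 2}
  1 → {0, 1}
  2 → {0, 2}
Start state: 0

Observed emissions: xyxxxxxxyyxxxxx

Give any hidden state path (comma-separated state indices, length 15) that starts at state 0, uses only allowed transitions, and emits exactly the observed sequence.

0,2,0,1,1,0,1,0,2,2,0,1,0,1,1

  pos 0: x in {0,1}, choose 0; start
  pos 1: y in {2}, choose 2; 0->2 ok
  pos 2: x in {0,1}, choose 0; 2->0 ok
  pos 3: x in {0,1}, choose 1; 0->1 ok
  pos 4: x in {0,1}, choose 1; 1->1 ok
  pos 5: x in {0,1}, choose 0; 1->0 ok
  pos 6: x in {0,1}, choose 1; 0->1 ok
  pos 7: x in {0,1}, choose 0; 1->0 ok
  pos 8: y in {2}, choose 2; 0->2 ok
  pos 9: y in {2}, choose 2; 2->2 ok
  pos 10: x in {0,1}, choose 0; 2->0 ok
  pos 11: x in {0,1}, choose 1; 0->1 ok
  pos 12: x in {0,1}, choose 0; 1->0 ok
  pos 13: x in {0,1}, choose 1; 0->1 ok
  pos 14: x in {0,1}, choose 1; 1->1 ok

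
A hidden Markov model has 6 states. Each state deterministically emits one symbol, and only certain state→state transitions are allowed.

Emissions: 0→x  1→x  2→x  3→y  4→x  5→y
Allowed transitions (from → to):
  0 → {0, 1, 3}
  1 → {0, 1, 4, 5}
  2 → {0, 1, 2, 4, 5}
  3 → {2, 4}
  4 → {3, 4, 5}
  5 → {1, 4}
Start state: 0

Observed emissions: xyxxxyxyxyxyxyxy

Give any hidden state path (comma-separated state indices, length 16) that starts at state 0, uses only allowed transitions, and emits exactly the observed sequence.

  t0 'x' -> {0,1,2,4}, take 0 (start)
  t1 'y' -> {3,5}, take 3 (0->3 ok)
  t2 'x' -> {0,1,2,4}, take 2 (3->2 ok)
  t3 'x' -> {0,1,2,4}, take 1 (2->1 ok)
  t4 'x' -> {0,1,2,4}, take 4 (1->4 ok)
  t5 'y' -> {3,5}, take 5 (4->5 ok)
  t6 'x' -> {0,1,2,4}, take 4 (5->4 ok)
  t7 'y' -> {3,5}, take 5 (4->5 ok)
  t8 'x' -> {0,1,2,4}, take 4 (5->4 ok)
  t9 'y' -> {3,5}, take 3 (4->3 ok)
  t10 'x' -> {0,1,2,4}, take 4 (3->4 ok)
  t11 'y' -> {3,5}, take 3 (4->3 ok)
  t12 'x' -> {0,1,2,4}, take 4 (3->4 ok)
  t13 'y' -> {3,5}, take 5 (4->5 ok)
  t14 'x' -> {0,1,2,4}, take 4 (5->4 ok)
  t15 'y' -> {3,5}, take 5 (4->5 ok)

0,3,2,1,4,5,4,5,4,3,4,3,4,5,4,5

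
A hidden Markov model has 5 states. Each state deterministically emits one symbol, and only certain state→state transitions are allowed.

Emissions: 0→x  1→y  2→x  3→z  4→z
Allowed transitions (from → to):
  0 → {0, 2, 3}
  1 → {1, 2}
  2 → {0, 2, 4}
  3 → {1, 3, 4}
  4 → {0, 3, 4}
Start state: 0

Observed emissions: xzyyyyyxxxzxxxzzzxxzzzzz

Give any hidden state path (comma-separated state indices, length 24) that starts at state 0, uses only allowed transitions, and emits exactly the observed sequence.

  0: obs=x cand={0,2} pick 0 [start]
  1: obs=z cand={3,4} pick 3 [0->3 ok]
  2: obs=y cand={1} pick 1 [3->1 ok]
  3: obs=y cand={1} pick 1 [1->1 ok]
  4: obs=y cand={1} pick 1 [1->1 ok]
  5: obs=y cand={1} pick 1 [1->1 ok]
  6: obs=y cand={1} pick 1 [1->1 ok]
  7: obs=x cand={0,2} pick 2 [1->2 ok]
  8: obs=x cand={0,2} pick 2 [2->2 ok]
  9: obs=x cand={0,2} pick 2 [2->2 ok]
  10: obs=z cand={3,4} pick 4 [2->4 ok]
  11: obs=x cand={0,2} pick 0 [4->0 ok]
  12: obs=x cand={0,2} pick 0 [0->0 ok]
  13: obs=x cand={0,2} pick 2 [0->2 ok]
  14: obs=z cand={3,4} pick 4 [2->4 ok]
  15: obs=z cand={3,4} pick 3 [4->3 ok]
  16: obs=z cand={3,4} pick 4 [3->4 ok]
  17: obs=x cand={0,2} pick 0 [4->0 ok]
  18: obs=x cand={0,2} pick 2 [0->2 ok]
  19: obs=z cand={3,4} pick 4 [2->4 ok]
  20: obs=z cand={3,4} pick 3 [4->3 ok]
  21: obs=z cand={3,4} pick 3 [3->3 ok]
  22: obs=z cand={3,4} pick 4 [3->4 ok]
  23: obs=z cand={3,4} pick 4 [4->4 ok]

0,3,1,1,1,1,1,2,2,2,4,0,0,2,4,3,4,0,2,4,3,3,4,4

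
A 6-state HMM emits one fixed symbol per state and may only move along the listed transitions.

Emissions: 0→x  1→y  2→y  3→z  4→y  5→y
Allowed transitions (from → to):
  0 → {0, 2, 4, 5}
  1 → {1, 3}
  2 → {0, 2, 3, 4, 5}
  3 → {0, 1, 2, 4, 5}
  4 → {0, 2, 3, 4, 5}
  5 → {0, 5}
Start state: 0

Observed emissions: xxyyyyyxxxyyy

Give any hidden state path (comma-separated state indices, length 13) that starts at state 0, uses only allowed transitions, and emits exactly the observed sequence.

0,0,4,4,4,2,5,0,0,0,4,4,2

  0: obs=x cand={0} pick 0 [start]
  1: obs=x cand={0} pick 0 [0->0 ok]
  2: obs=y cand={1,2,4,5} pick 4 [0->4 ok]
  3: obs=y cand={1,2,4,5} pick 4 [4->4 ok]
  4: obs=y cand={1,2,4,5} pick 4 [4->4 ok]
  5: obs=y cand={1,2,4,5} pick 2 [4->2 ok]
  6: obs=y cand={1,2,4,5} pick 5 [2->5 ok]
  7: obs=x cand={0} pick 0 [5->0 ok]
  8: obs=x cand={0} pick 0 [0->0 ok]
  9: obs=x cand={0} pick 0 [0->0 ok]
  10: obs=y cand={1,2,4,5} pick 4 [0->4 ok]
  11: obs=y cand={1,2,4,5} pick 4 [4->4 ok]
  12: obs=y cand={1,2,4,5} pick 2 [4->2 ok]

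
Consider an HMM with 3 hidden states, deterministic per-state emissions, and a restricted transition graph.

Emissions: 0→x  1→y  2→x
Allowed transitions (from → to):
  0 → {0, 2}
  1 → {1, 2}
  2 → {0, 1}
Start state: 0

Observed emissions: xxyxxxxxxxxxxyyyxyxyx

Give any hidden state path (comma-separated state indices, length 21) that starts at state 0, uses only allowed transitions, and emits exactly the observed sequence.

0,2,1,2,0,0,0,0,0,0,0,0,2,1,1,1,2,1,2,1,2

  0: obs=x cand={0,2} pick 0 [start]
  1: obs=x cand={0,2} pick 2 [0->2 ok]
  2: obs=y cand={1} pick 1 [2->1 ok]
  3: obs=x cand={0,2} pick 2 [1->2 ok]
  4: obs=x cand={0,2} pick 0 [2->0 ok]
  5: obs=x cand={0,2} pick 0 [0->0 ok]
  6: obs=x cand={0,2} pick 0 [0->0 ok]
  7: obs=x cand={0,2} pick 0 [0->0 ok]
  8: obs=x cand={0,2} pick 0 [0->0 ok]
  9: obs=x cand={0,2} pick 0 [0->0 ok]
  10: obs=x cand={0,2} pick 0 [0->0 ok]
  11: obs=x cand={0,2} pick 0 [0->0 ok]
  12: obs=x cand={0,2} pick 2 [0->2 ok]
  13: obs=y cand={1} pick 1 [2->1 ok]
  14: obs=y cand={1} pick 1 [1->1 ok]
  15: obs=y cand={1} pick 1 [1->1 ok]
  16: obs=x cand={0,2} pick 2 [1->2 ok]
  17: obs=y cand={1} pick 1 [2->1 ok]
  18: obs=x cand={0,2} pick 2 [1->2 ok]
  19: obs=y cand={1} pick 1 [2->1 ok]
  20: obs=x cand={0,2} pick 2 [1->2 ok]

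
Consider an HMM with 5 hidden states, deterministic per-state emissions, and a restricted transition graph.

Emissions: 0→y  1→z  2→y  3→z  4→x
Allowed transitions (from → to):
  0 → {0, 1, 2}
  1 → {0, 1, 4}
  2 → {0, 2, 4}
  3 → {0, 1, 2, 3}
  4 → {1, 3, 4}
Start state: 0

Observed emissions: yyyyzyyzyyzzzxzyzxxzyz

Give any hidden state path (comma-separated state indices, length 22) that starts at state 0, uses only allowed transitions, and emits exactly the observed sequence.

0,0,2,0,1,0,0,1,0,0,1,1,1,4,3,0,1,4,4,1,0,1

  pos 0: y in {0,2}, choose 0; start
  pos 1: y in {0,2}, choose 0; 0->0 ok
  pos 2: y in {0,2}, choose 2; 0->2 ok
  pos 3: y in {0,2}, choose 0; 2->0 ok
  pos 4: z in {1,3}, choose 1; 0->1 ok
  pos 5: y in {0,2}, choose 0; 1->0 ok
  pos 6: y in {0,2}, choose 0; 0->0 ok
  pos 7: z in {1,3}, choose 1; 0->1 ok
  pos 8: y in {0,2}, choose 0; 1->0 ok
  pos 9: y in {0,2}, choose 0; 0->0 ok
  pos 10: z in {1,3}, choose 1; 0->1 ok
  pos 11: z in {1,3}, choose 1; 1->1 ok
  pos 12: z in {1,3}, choose 1; 1->1 ok
  pos 13: x in {4}, choose 4; 1->4 ok
  pos 14: z in {1,3}, choose 3; 4->3 ok
  pos 15: y in {0,2}, choose 0; 3->0 ok
  pos 16: z in {1,3}, choose 1; 0->1 ok
  pos 17: x in {4}, choose 4; 1->4 ok
  pos 18: x in {4}, choose 4; 4->4 ok
  pos 19: z in {1,3}, choose 1; 4->1 ok
  pos 20: y in {0,2}, choose 0; 1->0 ok
  pos 21: z in {1,3}, choose 1; 0->1 ok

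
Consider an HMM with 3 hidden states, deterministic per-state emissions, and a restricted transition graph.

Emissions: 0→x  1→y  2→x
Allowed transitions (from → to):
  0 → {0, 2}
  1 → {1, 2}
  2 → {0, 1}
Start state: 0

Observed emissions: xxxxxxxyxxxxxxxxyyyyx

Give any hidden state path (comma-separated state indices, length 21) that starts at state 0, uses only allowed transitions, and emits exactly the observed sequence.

0,0,0,0,2,0,2,1,2,0,0,2,0,0,0,2,1,1,1,1,2

  t0 'x' -> {0,2}, take 0 (start)
  t1 'x' -> {0,2}, take 0 (0->0 ok)
  t2 'x' -> {0,2}, take 0 (0->0 ok)
  t3 'x' -> {0,2}, take 0 (0->0 ok)
  t4 'x' -> {0,2}, take 2 (0->2 ok)
  t5 'x' -> {0,2}, take 0 (2->0 ok)
  t6 'x' -> {0,2}, take 2 (0->2 ok)
  t7 'y' -> {1}, take 1 (2->1 ok)
  t8 'x' -> {0,2}, take 2 (1->2 ok)
  t9 'x' -> {0,2}, take 0 (2->0 ok)
  t10 'x' -> {0,2}, take 0 (0->0 ok)
  t11 'x' -> {0,2}, take 2 (0->2 ok)
  t12 'x' -> {0,2}, take 0 (2->0 ok)
  t13 'x' -> {0,2}, take 0 (0->0 ok)
  t14 'x' -> {0,2}, take 0 (0->0 ok)
  t15 'x' -> {0,2}, take 2 (0->2 ok)
  t16 'y' -> {1}, take 1 (2->1 ok)
  t17 'y' -> {1}, take 1 (1->1 ok)
  t18 'y' -> {1}, take 1 (1->1 ok)
  t19 'y' -> {1}, take 1 (1->1 ok)
  t20 'x' -> {0,2}, take 2 (1->2 ok)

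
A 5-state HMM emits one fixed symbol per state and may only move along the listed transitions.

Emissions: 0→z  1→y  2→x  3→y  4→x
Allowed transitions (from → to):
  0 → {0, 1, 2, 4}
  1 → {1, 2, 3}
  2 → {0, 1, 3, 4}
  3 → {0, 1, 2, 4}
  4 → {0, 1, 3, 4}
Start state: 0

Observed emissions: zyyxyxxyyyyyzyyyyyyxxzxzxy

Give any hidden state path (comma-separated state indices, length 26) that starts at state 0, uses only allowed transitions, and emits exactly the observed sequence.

0,1,1,2,1,2,4,1,3,1,1,3,0,1,1,3,1,3,1,2,4,0,4,0,2,3

  0: obs=z cand={0} pick 0 [start]
  1: obs=y cand={1,3} pick 1 [0->1 ok]
  2: obs=y cand={1,3} pick 1 [1->1 ok]
  3: obs=x cand={2,4} pick 2 [1->2 ok]
  4: obs=y cand={1,3} pick 1 [2->1 ok]
  5: obs=x cand={2,4} pick 2 [1->2 ok]
  6: obs=x cand={2,4} pick 4 [2->4 ok]
  7: obs=y cand={1,3} pick 1 [4->1 ok]
  8: obs=y cand={1,3} pick 3 [1->3 ok]
  9: obs=y cand={1,3} pick 1 [3->1 ok]
  10: obs=y cand={1,3} pick 1 [1->1 ok]
  11: obs=y cand={1,3} pick 3 [1->3 ok]
  12: obs=z cand={0} pick 0 [3->0 ok]
  13: obs=y cand={1,3} pick 1 [0->1 ok]
  14: obs=y cand={1,3} pick 1 [1->1 ok]
  15: obs=y cand={1,3} pick 3 [1->3 ok]
  16: obs=y cand={1,3} pick 1 [3->1 ok]
  17: obs=y cand={1,3} pick 3 [1->3 ok]
  18: obs=y cand={1,3} pick 1 [3->1 ok]
  19: obs=x cand={2,4} pick 2 [1->2 ok]
  20: obs=x cand={2,4} pick 4 [2->4 ok]
  21: obs=z cand={0} pick 0 [4->0 ok]
  22: obs=x cand={2,4} pick 4 [0->4 ok]
  23: obs=z cand={0} pick 0 [4->0 ok]
  24: obs=x cand={2,4} pick 2 [0->2 ok]
  25: obs=y cand={1,3} pick 3 [2->3 ok]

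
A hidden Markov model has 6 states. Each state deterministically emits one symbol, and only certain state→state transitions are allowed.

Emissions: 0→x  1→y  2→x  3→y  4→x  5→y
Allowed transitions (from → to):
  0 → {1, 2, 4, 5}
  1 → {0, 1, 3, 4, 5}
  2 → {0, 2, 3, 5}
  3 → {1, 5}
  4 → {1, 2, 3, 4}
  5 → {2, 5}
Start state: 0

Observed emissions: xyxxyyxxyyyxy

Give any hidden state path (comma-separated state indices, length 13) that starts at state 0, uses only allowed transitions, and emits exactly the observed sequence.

  [0] x  {0,2,4}  => 0  start
  [1] y  {1,3,5}  => 1  0->1 ok
  [2] x  {0,2,4}  => 0  1->0 ok
  [3] x  {0,2,4}  => 2  0->2 ok
  [4] y  {1,3,5}  => 3  2->3 ok
  [5] y  {1,3,5}  => 1  3->1 ok
  [6] x  {0,2,4}  => 4  1->4 ok
  [7] x  {0,2,4}  => 2  4->2 ok
  [8] y  {1,3,5}  => 3  2->3 ok
  [9] y  {1,3,5}  => 5  3->5 ok
  [10] y  {1,3,5}  => 5  5->5 ok
  [11] x  {0,2,4}  => 2  5->2 ok
  [12] y  {1,3,5}  => 5  2->5 ok

0,1,0,2,3,1,4,2,3,5,5,2,5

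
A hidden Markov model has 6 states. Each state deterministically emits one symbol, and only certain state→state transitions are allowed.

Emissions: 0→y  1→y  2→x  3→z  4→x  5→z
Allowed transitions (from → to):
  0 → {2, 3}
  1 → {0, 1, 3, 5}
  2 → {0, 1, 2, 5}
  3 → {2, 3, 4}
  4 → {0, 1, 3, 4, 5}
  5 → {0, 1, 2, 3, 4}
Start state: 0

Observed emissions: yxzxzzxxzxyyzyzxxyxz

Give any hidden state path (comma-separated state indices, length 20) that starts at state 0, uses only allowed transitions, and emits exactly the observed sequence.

  pos 0: y in {0,1}, choose 0; start
  pos 1: x in {2,4}, choose 2; 0->2 ok
  pos 2: z in {3,5}, choose 5; 2->5 ok
  pos 3: x in {2,4}, choose 4; 5->4 ok
  pos 4: z in {3,5}, choose 3; 4->3 ok
  pos 5: z in {3,5}, choose 3; 3->3 ok
  pos 6: x in {2,4}, choose 4; 3->4 ok
  pos 7: x in {2,4}, choose 4; 4->4 ok
  pos 8: z in {3,5}, choose 5; 4->5 ok
  pos 9: x in {2,4}, choose 4; 5->4 ok
  pos 10: y in {0,1}, choose 1; 4->1 ok
  pos 11: y in {0,1}, choose 1; 1->1 ok
  pos 12: z in {3,5}, choose 5; 1->5 ok
  pos 13: y in {0,1}, choose 0; 5->0 ok
  pos 14: z in {3,5}, choose 3; 0->3 ok
  pos 15: x in {2,4}, choose 4; 3->4 ok
  pos 16: x in {2,4}, choose 4; 4->4 ok
  pos 17: y in {0,1}, choose 0; 4->0 ok
  pos 18: x in {2,4}, choose 2; 0->2 ok
  pos 19: z in {3,5}, choose 5; 2->5 ok

0,2,5,4,3,3,4,4,5,4,1,1,5,0,3,4,4,0,2,5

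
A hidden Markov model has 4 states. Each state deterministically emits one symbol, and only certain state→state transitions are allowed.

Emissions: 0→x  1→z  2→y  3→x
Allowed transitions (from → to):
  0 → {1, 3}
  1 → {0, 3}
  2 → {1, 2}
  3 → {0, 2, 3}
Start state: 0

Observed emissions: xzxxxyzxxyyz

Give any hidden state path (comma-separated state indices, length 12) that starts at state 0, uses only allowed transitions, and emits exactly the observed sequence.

0,1,0,3,3,2,1,3,3,2,2,1

  pos 0: x in {0,3}, choose 0; start
  pos 1: z in {1}, choose 1; 0->1 ok
  pos 2: x in {0,3}, choose 0; 1->0 ok
  pos 3: x in {0,3}, choose 3; 0->3 ok
  pos 4: x in {0,3}, choose 3; 3->3 ok
  pos 5: y in {2}, choose 2; 3->2 ok
  pos 6: z in {1}, choose 1; 2->1 ok
  pos 7: x in {0,3}, choose 3; 1->3 ok
  pos 8: x in {0,3}, choose 3; 3->3 ok
  pos 9: y in {2}, choose 2; 3->2 ok
  pos 10: y in {2}, choose 2; 2->2 ok
  pos 11: z in {1}, choose 1; 2->1 ok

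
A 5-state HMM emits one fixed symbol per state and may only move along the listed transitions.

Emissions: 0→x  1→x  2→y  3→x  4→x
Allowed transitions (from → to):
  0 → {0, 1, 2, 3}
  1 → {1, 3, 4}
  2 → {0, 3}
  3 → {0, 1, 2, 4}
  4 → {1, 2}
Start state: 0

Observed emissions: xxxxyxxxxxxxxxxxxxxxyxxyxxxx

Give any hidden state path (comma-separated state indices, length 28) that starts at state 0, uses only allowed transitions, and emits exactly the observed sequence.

0,3,0,0,2,0,3,1,1,4,1,1,1,1,1,1,1,1,3,4,2,0,3,2,0,1,3,0

  pos 0: x in {0,1,3,4}, choose 0; start
  pos 1: x in {0,1,3,4}, choose 3; 0->3 ok
  pos 2: x in {0,1,3,4}, choose 0; 3->0 ok
  pos 3: x in {0,1,3,4}, choose 0; 0->0 ok
  pos 4: y in {2}, choose 2; 0->2 ok
  pos 5: x in {0,1,3,4}, choose 0; 2->0 ok
  pos 6: x in {0,1,3,4}, choose 3; 0->3 ok
  pos 7: x in {0,1,3,4}, choose 1; 3->1 ok
  pos 8: x in {0,1,3,4}, choose 1; 1->1 ok
  pos 9: x in {0,1,3,4}, choose 4; 1->4 ok
  pos 10: x in {0,1,3,4}, choose 1; 4->1 ok
  pos 11: x in {0,1,3,4}, choose 1; 1->1 ok
  pos 12: x in {0,1,3,4}, choose 1; 1->1 ok
  pos 13: x in {0,1,3,4}, choose 1; 1->1 ok
  pos 14: x in {0,1,3,4}, choose 1; 1->1 ok
  pos 15: x in {0,1,3,4}, choose 1; 1->1 ok
  pos 16: x in {0,1,3,4}, choose 1; 1->1 ok
  pos 17: x in {0,1,3,4}, choose 1; 1->1 ok
  pos 18: x in {0,1,3,4}, choose 3; 1->3 ok
  pos 19: x in {0,1,3,4}, choose 4; 3->4 ok
  pos 20: y in {2}, choose 2; 4->2 ok
  pos 21: x in {0,1,3,4}, choose 0; 2->0 ok
  pos 22: x in {0,1,3,4}, choose 3; 0->3 ok
  pos 23: y in {2}, choose 2; 3->2 ok
  pos 24: x in {0,1,3,4}, choose 0; 2->0 ok
  pos 25: x in {0,1,3,4}, choose 1; 0->1 ok
  pos 26: x in {0,1,3,4}, choose 3; 1->3 ok
  pos 27: x in {0,1,3,4}, choose 0; 3->0 ok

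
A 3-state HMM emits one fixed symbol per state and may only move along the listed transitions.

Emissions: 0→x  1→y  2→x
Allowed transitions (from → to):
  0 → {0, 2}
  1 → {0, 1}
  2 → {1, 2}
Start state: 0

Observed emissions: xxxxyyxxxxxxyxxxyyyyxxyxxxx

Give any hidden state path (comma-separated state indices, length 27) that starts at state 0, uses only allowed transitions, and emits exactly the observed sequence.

  0: obs=x cand={0,2} pick 0 [start]
  1: obs=x cand={0,2} pick 0 [0->0 ok]
  2: obs=x cand={0,2} pick 0 [0->0 ok]
  3: obs=x cand={0,2} pick 2 [0->2 ok]
  4: obs=y cand={1} pick 1 [2->1 ok]
  5: obs=y cand={1} pick 1 [1->1 ok]
  6: obs=x cand={0,2} pick 0 [1->0 ok]
  7: obs=x cand={0,2} pick 0 [0->0 ok]
  8: obs=x cand={0,2} pick 0 [0->0 ok]
  9: obs=x cand={0,2} pick 0 [0->0 ok]
  10: obs=x cand={0,2} pick 0 [0->0 ok]
  11: obs=x cand={0,2} pick 2 [0->2 ok]
  12: obs=y cand={1} pick 1 [2->1 ok]
  13: obs=x cand={0,2} pick 0 [1->0 ok]
  14: obs=x cand={0,2} pick 2 [0->2 ok]
  15: obs=x cand={0,2} pick 2 [2->2 ok]
  16: obs=y cand={1} pick 1 [2->1 ok]
  17: obs=y cand={1} pick 1 [1->1 ok]
  18: obs=y cand={1} pick 1 [1->1 ok]
  19: obs=y cand={1} pick 1 [1->1 ok]
  20: obs=x cand={0,2} pick 0 [1->0 ok]
  21: obs=x cand={0,2} pick 2 [0->2 ok]
  22: obs=y cand={1} pick 1 [2->1 ok]
  23: obs=x cand={0,2} pick 0 [1->0 ok]
  24: obs=x cand={0,2} pick 0 [0->0 ok]
  25: obs=x cand={0,2} pick 0 [0->0 ok]
  26: obs=x cand={0,2} pick 2 [0->2 ok]

0,0,0,2,1,1,0,0,0,0,0,2,1,0,2,2,1,1,1,1,0,2,1,0,0,0,2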